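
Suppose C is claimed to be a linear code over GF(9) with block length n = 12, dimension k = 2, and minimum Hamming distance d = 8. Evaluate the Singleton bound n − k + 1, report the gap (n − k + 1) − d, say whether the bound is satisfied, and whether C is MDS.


Singleton RHS = n − k + 1 = 11, slack = 3, bound satisfied, not MDS.

Singleton bound: d ≤ n − k + 1.
Here n = 12, k = 2, so n − k + 1 = 11.
Given d = 8, check d ≤ 11: YES.
Slack = (n − k + 1) − d = 3.
The code is NOT MDS (slack = 3 > 0).
Description: the claimed parameters are [12, 2, 8]_9; such a code would be non-MDS.


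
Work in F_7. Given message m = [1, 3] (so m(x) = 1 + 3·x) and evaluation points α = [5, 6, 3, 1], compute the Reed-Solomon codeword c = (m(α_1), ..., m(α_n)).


c = [2, 5, 3, 4]

Message polynomial: m(x) = 1 + 3·x (mod 7).
For each evaluation point α_i, compute m(α_i) mod 7:
  α_1 = 5: Horner steps 3 → 2, so m(5) = 2.
  α_2 = 6: Horner steps 3 → 5, so m(6) = 5.
  α_3 = 3: Horner steps 3 → 3, so m(3) = 3.
  α_4 = 1: Horner steps 3 → 4, so m(1) = 4.
Codeword c = [2, 5, 3, 4] ∈ F_7^4.


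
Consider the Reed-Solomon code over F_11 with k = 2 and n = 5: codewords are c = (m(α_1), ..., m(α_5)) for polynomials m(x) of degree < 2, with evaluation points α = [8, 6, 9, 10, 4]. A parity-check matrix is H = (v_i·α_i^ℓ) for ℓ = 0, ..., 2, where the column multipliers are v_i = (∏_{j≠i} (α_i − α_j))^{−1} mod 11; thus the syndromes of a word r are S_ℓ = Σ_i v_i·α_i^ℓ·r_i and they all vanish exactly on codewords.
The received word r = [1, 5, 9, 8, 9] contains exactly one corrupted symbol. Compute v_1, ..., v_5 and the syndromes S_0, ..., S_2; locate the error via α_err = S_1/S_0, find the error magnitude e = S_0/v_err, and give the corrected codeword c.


S = (3, 5, 1), error at position 3, error magnitude e = 10, c = [1, 5, 10, 8, 9].

Step 1: column multipliers v_i = (∏_{j≠i}(α_i − α_j))^{−1} mod 11.
  i = 1 (α = 8): (8−6)(8−9)(8−10)(8−4) = 2·(−1)·(−2)·4 = 16 ≡ 5, so v_1 = 5^{−1} = 9 (mod 11).
  i = 2 (α = 6): (6−8)(6−9)(6−10)(6−4) = (−2)·(−3)·(−4)·2 = −48 ≡ 7, so v_2 = 7^{−1} = 8 (mod 11).
  i = 3 (α = 9): (9−8)(9−6)(9−10)(9−4) = 1·3·(−1)·5 = −15 ≡ 7, so v_3 = 7^{−1} = 8 (mod 11).
  i = 4 (α = 10): (10−8)(10−6)(10−9)(10−4) = 2·4·1·6 = 48 ≡ 4, so v_4 = 4^{−1} = 3 (mod 11).
  i = 5 (α = 4): (4−8)(4−6)(4−9)(4−10) = (−4)·(−2)·(−5)·(−6) = 240 ≡ 9, so v_5 = 9^{−1} = 5 (mod 11).
  v = [9, 8, 8, 3, 5].
Step 2: syndromes of r = [1, 5, 9, 8, 9] (all sums mod 11).
  S_0 = Σ v_i r_i = 9·1 + 8·5 + 8·9 + 3·8 + 5·9 = 190 ≡ 3.
  S_1 = Σ v_i α_i r_i = 9·8·1 + 8·6·5 + 8·9·9 + 3·10·8 + 5·4·9 = 1380 ≡ 5.
  α_i^2 mod 11 = [9, 3, 4, 1, 5].
  S_2 = Σ v_i α_i^2 r_i = 9·9·1 + 8·3·5 + 8·4·9 + 3·1·8 + 5·5·9 = 738 ≡ 1.
  S = (3, 5, 1) ≠ 0, so r is not a codeword (an error is present).
Step 3: locate the error. For a single error e at position i, S_ℓ = v_i·e·α_i^ℓ, so α_err = S_1/S_0.
  S_0^{−1} = 3^{−1} = 4 (mod 11), so α_err = 5·4 = 20 ≡ 9 = α_3. Error position i = 3.
  Consistency check: S_2/S_1 = 1·9 = 9 ≡ 9 = α_err ✓ (single-error assumption holds).
Step 4: error magnitude e = S_0/v_3 = S_0·∏_{j≠3}(α_3 − α_j) = 3·7 = 21 ≡ 10 (mod 11).
Step 5: correct position 3: c_3 = r_3 − e = 9 − 10 ≡ 10 (mod 11). Hence c = [1, 5, 10, 8, 9].
  Check: interpolating c through the α_i gives m(x) = 6 + 9·x (degree < 2) with m(α_i) = c_i for every i, so c is indeed a codeword.


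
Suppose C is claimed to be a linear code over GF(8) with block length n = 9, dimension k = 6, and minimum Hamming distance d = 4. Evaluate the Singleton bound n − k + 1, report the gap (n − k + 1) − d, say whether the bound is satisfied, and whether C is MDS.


Singleton RHS = n − k + 1 = 4, slack = 0, bound satisfied, MDS.

Singleton bound: d ≤ n − k + 1.
Here n = 9, k = 6, so n − k + 1 = 4.
Given d = 4, check d ≤ 4: YES.
Slack = (n − k + 1) − d = 0.
The code is MDS (slack = 0).
Description: the claimed parameters are [9, 6, 4]_8; such a code would be MDS (meets Singleton bound).


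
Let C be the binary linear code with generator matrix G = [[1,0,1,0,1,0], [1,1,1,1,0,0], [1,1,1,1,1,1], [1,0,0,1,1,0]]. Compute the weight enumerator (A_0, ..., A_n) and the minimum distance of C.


Weight distribution: A_0 = 1, A_2 = 3, A_3 = 8, A_4 = 3, A_6 = 1. Minimum distance d = 2.

Enumerate all 2^4 = 16 messages m ∈ F_2^4.
For each, compute codeword c = mG in F_2^6, then tally its weight.
  m = 0000 → c = 000000, weight = 0.
  m = 1000 → c = 101010, weight = 3.
  m = 0100 → c = 111100, weight = 4.
  m = 1100 → c = 010110, weight = 3.
  m = 0010 → c = 111111, weight = 6.
  m = 1010 → c = 010101, weight = 3.
  m = 0110 → c = 000011, weight = 2.
  m = 1110 → c = 101001, weight = 3.
  m = 0001 → c = 100110, weight = 3.
  m = 1001 → c = 001100, weight = 2.
  m = 0101 → c = 011010, weight = 3.
  m = 1101 → c = 110000, weight = 2.
  m = 0011 → c = 011001, weight = 3.
  m = 1011 → c = 110011, weight = 4.
  m = 0111 → c = 100101, weight = 3.
  m = 1111 → c = 001111, weight = 4.
Tally weights:
  weight 0: 1 codewords.
  weight 2: 3 codewords.
  weight 3: 8 codewords.
  weight 4: 3 codewords.
  weight 6: 1 codewords.
Minimum distance d = smallest w > 0 with A_w > 0 = 2.
Sanity: Σ A_w = 16 = 2^4 = 16 ✓.


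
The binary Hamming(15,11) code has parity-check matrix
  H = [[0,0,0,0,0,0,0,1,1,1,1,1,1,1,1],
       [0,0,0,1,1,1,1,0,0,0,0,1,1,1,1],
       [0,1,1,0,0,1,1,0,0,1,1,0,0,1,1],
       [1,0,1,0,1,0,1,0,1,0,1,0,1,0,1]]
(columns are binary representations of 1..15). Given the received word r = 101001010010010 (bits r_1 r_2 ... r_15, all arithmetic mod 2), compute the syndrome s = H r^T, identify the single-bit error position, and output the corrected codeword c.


s = (1, 0, 0, 1)^T, error position = 9, corrected codeword c = 101001011010010

Compute s = H r^T mod 2 one row at a time:
  s_1 = 1 + 0 + 0 + 1 + 0 + 0 + 1 + 0 = 3 ≡ 1 (mod 2).
  s_2 = 0 + 0 + 1 + 0 + 0 + 0 + 1 + 0 = 2 ≡ 0 (mod 2).
  s_3 = 0 + 1 + 1 + 0 + 0 + 1 + 1 + 0 = 4 ≡ 0 (mod 2).
  s_4 = 1 + 1 + 0 + 0 + 0 + 1 + 0 + 0 = 3 ≡ 1 (mod 2).
s = (1, 0, 0, 1)^T — this equals column 9 of H (binary 1001), so error is at position 9.
Correct: flip bit 9 of r = 101001010010010 to get c = 101001011010010.


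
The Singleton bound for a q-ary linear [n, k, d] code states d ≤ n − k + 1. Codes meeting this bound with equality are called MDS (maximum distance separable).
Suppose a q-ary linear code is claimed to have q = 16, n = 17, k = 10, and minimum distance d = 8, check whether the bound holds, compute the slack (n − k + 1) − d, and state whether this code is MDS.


Singleton RHS = n − k + 1 = 8, slack = 0, bound satisfied, MDS.

Singleton bound: d ≤ n − k + 1.
Here n = 17, k = 10, so n − k + 1 = 8.
Given d = 8, check d ≤ 8: YES.
Slack = (n − k + 1) − d = 0.
The code is MDS (slack = 0).
Description: the claimed parameters are [17, 10, 8]_16; such a code would be MDS (meets Singleton bound).


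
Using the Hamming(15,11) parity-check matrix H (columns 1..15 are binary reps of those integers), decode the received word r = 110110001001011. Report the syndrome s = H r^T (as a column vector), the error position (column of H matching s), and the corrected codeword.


s = (0, 1, 1, 0)^T, error position = 6, corrected codeword c = 110111001001011

Compute s = H r^T mod 2 one row at a time:
  s_1 = 0 + 1 + 0 + 0 + 1 + 0 + 1 + 1 = 4 ≡ 0 (mod 2).
  s_2 = 1 + 1 + 0 + 0 + 1 + 0 + 1 + 1 = 5 ≡ 1 (mod 2).
  s_3 = 1 + 0 + 0 + 0 + 0 + 0 + 1 + 1 = 3 ≡ 1 (mod 2).
  s_4 = 1 + 0 + 1 + 0 + 1 + 0 + 0 + 1 = 4 ≡ 0 (mod 2).
s = (0, 1, 1, 0)^T — this equals column 6 of H (binary 0110), so error is at position 6.
Correct: flip bit 6 of r = 110110001001011 to get c = 110111001001011.


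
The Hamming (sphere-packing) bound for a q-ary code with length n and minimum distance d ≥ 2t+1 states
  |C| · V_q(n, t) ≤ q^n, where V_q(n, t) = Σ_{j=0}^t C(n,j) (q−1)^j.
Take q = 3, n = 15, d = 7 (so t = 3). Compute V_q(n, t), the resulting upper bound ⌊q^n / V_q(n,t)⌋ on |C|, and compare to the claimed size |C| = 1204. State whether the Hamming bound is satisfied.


V_q(n, t) = 4091, q^n = 14348907, Hamming bound = 3507, |C| = 1204 ≤ bound (satisfied).

Step 1: Compute V_q(n, t) = Σ_{j=0}^3 C(n, j) (q−1)^j.
  j = 0: C(15,0)·(2)^0 = 1·1 = 1.
  j = 1: C(15,1)·(2)^1 = 15·2 = 30.
  j = 2: C(15,2)·(2)^2 = 105·4 = 420.
  j = 3: C(15,3)·(2)^3 = 455·8 = 3640.
  V_q(n, t) = 1 + 30 + 420 + 3640 = 4091.
Step 2: q^n = 3^15 = 14348907.
Step 3: Hamming bound ⌊q^n / V_q(n,t)⌋ = ⌊14348907/4091⌋ = 3507.
Step 4: Compare |C| = 1204 to 3507: satisfied.
The claimed |C| lies below the Hamming bound.


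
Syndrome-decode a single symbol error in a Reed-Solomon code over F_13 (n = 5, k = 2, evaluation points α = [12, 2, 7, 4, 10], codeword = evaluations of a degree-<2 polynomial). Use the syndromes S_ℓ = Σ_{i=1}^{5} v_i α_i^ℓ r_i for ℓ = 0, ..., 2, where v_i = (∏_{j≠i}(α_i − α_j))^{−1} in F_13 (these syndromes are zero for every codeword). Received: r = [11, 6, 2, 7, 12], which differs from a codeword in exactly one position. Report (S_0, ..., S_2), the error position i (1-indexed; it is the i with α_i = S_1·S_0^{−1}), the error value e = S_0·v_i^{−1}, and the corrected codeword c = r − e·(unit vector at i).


S = (12, 3, 4), error at position 5, error magnitude e = 2, c = [11, 6, 2, 7, 10].

Step 1: column multipliers v_i = (∏_{j≠i}(α_i − α_j))^{−1} mod 13.
  i = 1 (α = 12): (12−2)(12−7)(12−4)(12−10) = 10·5·8·2 = 800 ≡ 7, so v_1 = 7^{−1} = 2 (mod 13).
  i = 2 (α = 2): (2−12)(2−7)(2−4)(2−10) = (−10)·(−5)·(−2)·(−8) = 800 ≡ 7, so v_2 = 7^{−1} = 2 (mod 13).
  i = 3 (α = 7): (7−12)(7−2)(7−4)(7−10) = (−5)·5·3·(−3) = 225 ≡ 4, so v_3 = 4^{−1} = 10 (mod 13).
  i = 4 (α = 4): (4−12)(4−2)(4−7)(4−10) = (−8)·2·(−3)·(−6) = −288 ≡ 11, so v_4 = 11^{−1} = 6 (mod 13).
  i = 5 (α = 10): (10−12)(10−2)(10−7)(10−4) = (−2)·8·3·6 = −288 ≡ 11, so v_5 = 11^{−1} = 6 (mod 13).
  v = [2, 2, 10, 6, 6].
Step 2: syndromes of r = [11, 6, 2, 7, 12] (all sums mod 13).
  S_0 = Σ v_i r_i = 2·11 + 2·6 + 10·2 + 6·7 + 6·12 = 168 ≡ 12.
  S_1 = Σ v_i α_i r_i = 2·12·11 + 2·2·6 + 10·7·2 + 6·4·7 + 6·10·12 = 1316 ≡ 3.
  α_i^2 mod 13 = [1, 4, 10, 3, 9].
  S_2 = Σ v_i α_i^2 r_i = 2·1·11 + 2·4·6 + 10·10·2 + 6·3·7 + 6·9·12 = 1044 ≡ 4.
  S = (12, 3, 4) ≠ 0, so r is not a codeword (an error is present).
Step 3: locate the error. For a single error e at position i, S_ℓ = v_i·e·α_i^ℓ, so α_err = S_1/S_0.
  S_0^{−1} = 12^{−1} = 12 (mod 13), so α_err = 3·12 = 36 ≡ 10 = α_5. Error position i = 5.
  Consistency check: S_2/S_1 = 4·9 = 36 ≡ 10 = α_err ✓ (single-error assumption holds).
Step 4: error magnitude e = S_0/v_5 = S_0·∏_{j≠5}(α_5 − α_j) = 12·11 = 132 ≡ 2 (mod 13).
Step 5: correct position 5: c_5 = r_5 − e = 12 − 2 ≡ 10 (mod 13). Hence c = [11, 6, 2, 7, 10].
  Check: interpolating c through the α_i gives m(x) = 5 + 7·x (degree < 2) with m(α_i) = c_i for every i, so c is indeed a codeword.


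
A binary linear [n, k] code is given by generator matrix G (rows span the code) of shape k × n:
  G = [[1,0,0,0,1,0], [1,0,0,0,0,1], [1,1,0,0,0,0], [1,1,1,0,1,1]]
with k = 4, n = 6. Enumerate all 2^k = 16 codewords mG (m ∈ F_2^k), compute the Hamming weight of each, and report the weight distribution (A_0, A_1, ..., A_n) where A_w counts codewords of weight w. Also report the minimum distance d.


Weight distribution: A_0 = 1, A_1 = 1, A_2 = 6, A_3 = 6, A_4 = 1, A_5 = 1. Minimum distance d = 1.

Enumerate all 2^4 = 16 messages m ∈ F_2^4.
For each, compute codeword c = mG in F_2^6, then tally its weight.
  m = 0000 → c = 000000, weight = 0.
  m = 1000 → c = 100010, weight = 2.
  m = 0100 → c = 100001, weight = 2.
  m = 1100 → c = 000011, weight = 2.
  m = 0010 → c = 110000, weight = 2.
  m = 1010 → c = 010010, weight = 2.
  m = 0110 → c = 010001, weight = 2.
  m = 1110 → c = 110011, weight = 4.
  m = 0001 → c = 111011, weight = 5.
  m = 1001 → c = 011001, weight = 3.
  m = 0101 → c = 011010, weight = 3.
  m = 1101 → c = 111000, weight = 3.
  m = 0011 → c = 001011, weight = 3.
  m = 1011 → c = 101001, weight = 3.
  m = 0111 → c = 101010, weight = 3.
  m = 1111 → c = 001000, weight = 1.
Tally weights:
  weight 0: 1 codewords.
  weight 1: 1 codewords.
  weight 2: 6 codewords.
  weight 3: 6 codewords.
  weight 4: 1 codewords.
  weight 5: 1 codewords.
Minimum distance d = smallest w > 0 with A_w > 0 = 1.
Sanity: Σ A_w = 16 = 2^4 = 16 ✓.


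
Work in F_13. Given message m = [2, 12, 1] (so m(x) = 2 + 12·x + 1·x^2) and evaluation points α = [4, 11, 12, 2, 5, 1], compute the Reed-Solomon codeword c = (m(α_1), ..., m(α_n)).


c = [1, 8, 4, 4, 9, 2]

Message polynomial: m(x) = 2 + 12·x + 1·x^2 (mod 13).
For each evaluation point α_i, compute m(α_i) mod 13:
  α_1 = 4: Horner steps 1 → 3 → 1, so m(4) = 1.
  α_2 = 11: Horner steps 1 → 10 → 8, so m(11) = 8.
  α_3 = 12: Horner steps 1 → 11 → 4, so m(12) = 4.
  α_4 = 2: Horner steps 1 → 1 → 4, so m(2) = 4.
  α_5 = 5: Horner steps 1 → 4 → 9, so m(5) = 9.
  α_6 = 1: Horner steps 1 → 0 → 2, so m(1) = 2.
Codeword c = [1, 8, 4, 4, 9, 2] ∈ F_13^6.


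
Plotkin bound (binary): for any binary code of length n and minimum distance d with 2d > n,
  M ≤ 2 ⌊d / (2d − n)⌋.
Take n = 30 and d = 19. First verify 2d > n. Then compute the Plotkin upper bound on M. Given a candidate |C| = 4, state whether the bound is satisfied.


Plotkin bound M ≤ 4; given |C| = 4 ≤ bound (satisfied).

Check applicability: 2d = 38, n = 30.
2d − n = 8 > 0, so Plotkin applies.
Compute d/(2d−n) = 19/8 ≈ 2.3750.
⌊d/(2d−n)⌋ = 2.
Plotkin bound: M ≤ 2·2 = 4.
Given |C| = 4, check: satisfied.
This |C| is at the Plotkin bound.


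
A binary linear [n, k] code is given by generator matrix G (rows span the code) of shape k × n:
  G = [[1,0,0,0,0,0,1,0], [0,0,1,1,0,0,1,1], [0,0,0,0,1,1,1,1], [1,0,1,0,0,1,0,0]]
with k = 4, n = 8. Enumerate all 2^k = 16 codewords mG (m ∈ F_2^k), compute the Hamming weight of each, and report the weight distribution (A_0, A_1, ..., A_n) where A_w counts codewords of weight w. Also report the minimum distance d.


Weight distribution: A_0 = 1, A_2 = 1, A_3 = 6, A_4 = 5, A_5 = 2, A_6 = 1. Minimum distance d = 2.

Enumerate all 2^4 = 16 messages m ∈ F_2^4.
For each, compute codeword c = mG in F_2^8, then tally its weight.
  m = 0000 → c = 00000000, weight = 0.
  m = 1000 → c = 10000010, weight = 2.
  m = 0100 → c = 00110011, weight = 4.
  m = 1100 → c = 10110001, weight = 4.
  m = 0010 → c = 00001111, weight = 4.
  m = 1010 → c = 10001101, weight = 4.
  m = 0110 → c = 00111100, weight = 4.
  m = 1110 → c = 10111110, weight = 6.
  m = 0001 → c = 10100100, weight = 3.
  m = 1001 → c = 00100110, weight = 3.
  m = 0101 → c = 10010111, weight = 5.
  m = 1101 → c = 00010101, weight = 3.
  m = 0011 → c = 10101011, weight = 5.
  m = 1011 → c = 00101001, weight = 3.
  m = 0111 → c = 10011000, weight = 3.
  m = 1111 → c = 00011010, weight = 3.
Tally weights:
  weight 0: 1 codewords.
  weight 2: 1 codewords.
  weight 3: 6 codewords.
  weight 4: 5 codewords.
  weight 5: 2 codewords.
  weight 6: 1 codewords.
Minimum distance d = smallest w > 0 with A_w > 0 = 2.
Sanity: Σ A_w = 16 = 2^4 = 16 ✓.


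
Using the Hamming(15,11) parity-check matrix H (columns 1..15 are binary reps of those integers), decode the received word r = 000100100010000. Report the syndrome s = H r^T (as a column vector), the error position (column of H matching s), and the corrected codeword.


s = (1, 0, 0, 0)^T, error position = 8, corrected codeword c = 000100110010000

Compute s = H r^T mod 2 one row at a time:
  s_1 = 0 + 0 + 0 + 1 + 0 + 0 + 0 + 0 = 1 ≡ 1 (mod 2).
  s_2 = 1 + 0 + 0 + 1 + 0 + 0 + 0 + 0 = 2 ≡ 0 (mod 2).
  s_3 = 0 + 0 + 0 + 1 + 0 + 1 + 0 + 0 = 2 ≡ 0 (mod 2).
  s_4 = 0 + 0 + 0 + 1 + 0 + 1 + 0 + 0 = 2 ≡ 0 (mod 2).
s = (1, 0, 0, 0)^T — this equals column 8 of H (binary 1000), so error is at position 8.
Correct: flip bit 8 of r = 000100100010000 to get c = 000100110010000.


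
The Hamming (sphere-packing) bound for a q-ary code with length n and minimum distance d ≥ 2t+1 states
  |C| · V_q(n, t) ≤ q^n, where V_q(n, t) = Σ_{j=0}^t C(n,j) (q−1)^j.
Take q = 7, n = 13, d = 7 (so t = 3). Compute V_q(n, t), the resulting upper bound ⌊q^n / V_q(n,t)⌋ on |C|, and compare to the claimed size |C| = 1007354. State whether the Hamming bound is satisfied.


V_q(n, t) = 64663, q^n = 96889010407, Hamming bound = 1498368, |C| = 1007354 ≤ bound (satisfied).

Step 1: Compute V_q(n, t) = Σ_{j=0}^3 C(n, j) (q−1)^j.
  j = 0: C(13,0)·(6)^0 = 1·1 = 1.
  j = 1: C(13,1)·(6)^1 = 13·6 = 78.
  j = 2: C(13,2)·(6)^2 = 78·36 = 2808.
  j = 3: C(13,3)·(6)^3 = 286·216 = 61776.
  V_q(n, t) = 1 + 78 + 2808 + 61776 = 64663.
Step 2: q^n = 7^13 = 96889010407.
Step 3: Hamming bound ⌊q^n / V_q(n,t)⌋ = ⌊96889010407/64663⌋ = 1498368.
Step 4: Compare |C| = 1007354 to 1498368: satisfied.
The claimed |C| lies below the Hamming bound.


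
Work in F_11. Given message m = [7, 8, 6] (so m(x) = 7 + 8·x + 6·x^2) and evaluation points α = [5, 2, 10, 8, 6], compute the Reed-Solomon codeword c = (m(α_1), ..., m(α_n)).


c = [10, 3, 5, 4, 7]

Message polynomial: m(x) = 7 + 8·x + 6·x^2 (mod 11).
For each evaluation point α_i, compute m(α_i) mod 11:
  α_1 = 5: Horner steps 6 → 5 → 10, so m(5) = 10.
  α_2 = 2: Horner steps 6 → 9 → 3, so m(2) = 3.
  α_3 = 10: Horner steps 6 → 2 → 5, so m(10) = 5.
  α_4 = 8: Horner steps 6 → 1 → 4, so m(8) = 4.
  α_5 = 6: Horner steps 6 → 0 → 7, so m(6) = 7.
Codeword c = [10, 3, 5, 4, 7] ∈ F_11^5.


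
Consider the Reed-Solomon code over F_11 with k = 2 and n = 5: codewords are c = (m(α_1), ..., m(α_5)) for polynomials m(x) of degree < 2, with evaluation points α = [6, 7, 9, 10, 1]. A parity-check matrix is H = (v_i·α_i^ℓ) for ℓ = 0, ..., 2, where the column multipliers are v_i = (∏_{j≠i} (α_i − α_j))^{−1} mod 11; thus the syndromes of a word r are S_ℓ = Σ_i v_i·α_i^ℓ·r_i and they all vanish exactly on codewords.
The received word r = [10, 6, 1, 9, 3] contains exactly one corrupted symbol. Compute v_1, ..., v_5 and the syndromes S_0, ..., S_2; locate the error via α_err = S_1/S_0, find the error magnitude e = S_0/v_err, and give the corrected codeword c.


S = (7, 5, 2), error at position 2, error magnitude e = 10, c = [10, 7, 1, 9, 3].

Step 1: column multipliers v_i = (∏_{j≠i}(α_i − α_j))^{−1} mod 11.
  i = 1 (α = 6): (6−7)(6−9)(6−10)(6−1) = (−1)·(−3)·(−4)·5 = −60 ≡ 6, so v_1 = 6^{−1} = 2 (mod 11).
  i = 2 (α = 7): (7−6)(7−9)(7−10)(7−1) = 1·(−2)·(−3)·6 = 36 ≡ 3, so v_2 = 3^{−1} = 4 (mod 11).
  i = 3 (α = 9): (9−6)(9−7)(9−10)(9−1) = 3·2·(−1)·8 = −48 ≡ 7, so v_3 = 7^{−1} = 8 (mod 11).
  i = 4 (α = 10): (10−6)(10−7)(10−9)(10−1) = 4·3·1·9 = 108 ≡ 9, so v_4 = 9^{−1} = 5 (mod 11).
  i = 5 (α = 1): (1−6)(1−7)(1−9)(1−10) = (−5)·(−6)·(−8)·(−9) = 2160 ≡ 4, so v_5 = 4^{−1} = 3 (mod 11).
  v = [2, 4, 8, 5, 3].
Step 2: syndromes of r = [10, 6, 1, 9, 3] (all sums mod 11).
  S_0 = Σ v_i r_i = 2·10 + 4·6 + 8·1 + 5·9 + 3·3 = 106 ≡ 7.
  S_1 = Σ v_i α_i r_i = 2·6·10 + 4·7·6 + 8·9·1 + 5·10·9 + 3·1·3 = 819 ≡ 5.
  α_i^2 mod 11 = [3, 5, 4, 1, 1].
  S_2 = Σ v_i α_i^2 r_i = 2·3·10 + 4·5·6 + 8·4·1 + 5·1·9 + 3·1·3 = 266 ≡ 2.
  S = (7, 5, 2) ≠ 0, so r is not a codeword (an error is present).
Step 3: locate the error. For a single error e at position i, S_ℓ = v_i·e·α_i^ℓ, so α_err = S_1/S_0.
  S_0^{−1} = 7^{−1} = 8 (mod 11), so α_err = 5·8 = 40 ≡ 7 = α_2. Error position i = 2.
  Consistency check: S_2/S_1 = 2·9 = 18 ≡ 7 = α_err ✓ (single-error assumption holds).
Step 4: error magnitude e = S_0/v_2 = S_0·∏_{j≠2}(α_2 − α_j) = 7·3 = 21 ≡ 10 (mod 11).
Step 5: correct position 2: c_2 = r_2 − e = 6 − 10 ≡ 7 (mod 11). Hence c = [10, 7, 1, 9, 3].
  Check: interpolating c through the α_i gives m(x) = 6 + 8·x (degree < 2) with m(α_i) = c_i for every i, so c is indeed a codeword.


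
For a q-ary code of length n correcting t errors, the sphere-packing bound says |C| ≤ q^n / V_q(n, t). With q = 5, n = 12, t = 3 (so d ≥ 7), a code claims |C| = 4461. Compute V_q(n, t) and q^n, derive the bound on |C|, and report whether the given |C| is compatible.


V_q(n, t) = 15185, q^n = 244140625, Hamming bound = 16077, |C| = 4461 ≤ bound (satisfied).

Step 1: Compute V_q(n, t) = Σ_{j=0}^3 C(n, j) (q−1)^j.
  j = 0: C(12,0)·(4)^0 = 1·1 = 1.
  j = 1: C(12,1)·(4)^1 = 12·4 = 48.
  j = 2: C(12,2)·(4)^2 = 66·16 = 1056.
  j = 3: C(12,3)·(4)^3 = 220·64 = 14080.
  V_q(n, t) = 1 + 48 + 1056 + 14080 = 15185.
Step 2: q^n = 5^12 = 244140625.
Step 3: Hamming bound ⌊q^n / V_q(n,t)⌋ = ⌊244140625/15185⌋ = 16077.
Step 4: Compare |C| = 4461 to 16077: satisfied.
The claimed |C| lies below the Hamming bound.


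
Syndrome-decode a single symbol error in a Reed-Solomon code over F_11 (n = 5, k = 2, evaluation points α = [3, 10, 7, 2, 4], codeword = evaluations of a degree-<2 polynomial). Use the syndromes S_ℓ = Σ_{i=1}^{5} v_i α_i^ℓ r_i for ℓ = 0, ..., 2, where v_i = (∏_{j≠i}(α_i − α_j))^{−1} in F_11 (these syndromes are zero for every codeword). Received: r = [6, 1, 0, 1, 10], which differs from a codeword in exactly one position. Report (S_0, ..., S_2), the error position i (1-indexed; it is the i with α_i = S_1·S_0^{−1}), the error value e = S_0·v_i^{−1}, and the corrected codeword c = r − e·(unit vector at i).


S = (7, 3, 6), error at position 4, error magnitude e = 10, c = [6, 1, 0, 2, 10].

Step 1: column multipliers v_i = (∏_{j≠i}(α_i − α_j))^{−1} mod 11.
  i = 1 (α = 3): (3−10)(3−7)(3−2)(3−4) = (−7)·(−4)·1·(−1) = −28 ≡ 5, so v_1 = 5^{−1} = 9 (mod 11).
  i = 2 (α = 10): (10−3)(10−7)(10−2)(10−4) = 7·3·8·6 = 1008 ≡ 7, so v_2 = 7^{−1} = 8 (mod 11).
  i = 3 (α = 7): (7−3)(7−10)(7−2)(7−4) = 4·(−3)·5·3 = −180 ≡ 7, so v_3 = 7^{−1} = 8 (mod 11).
  i = 4 (α = 2): (2−3)(2−10)(2−7)(2−4) = (−1)·(−8)·(−5)·(−2) = 80 ≡ 3, so v_4 = 3^{−1} = 4 (mod 11).
  i = 5 (α = 4): (4−3)(4−10)(4−7)(4−2) = 1·(−6)·(−3)·2 = 36 ≡ 3, so v_5 = 3^{−1} = 4 (mod 11).
  v = [9, 8, 8, 4, 4].
Step 2: syndromes of r = [6, 1, 0, 1, 10] (all sums mod 11).
  S_0 = Σ v_i r_i = 9·6 + 8·1 + 8·0 + 4·1 + 4·10 = 106 ≡ 7.
  S_1 = Σ v_i α_i r_i = 9·3·6 + 8·10·1 + 8·7·0 + 4·2·1 + 4·4·10 = 410 ≡ 3.
  α_i^2 mod 11 = [9, 1, 5, 4, 5].
  S_2 = Σ v_i α_i^2 r_i = 9·9·6 + 8·1·1 + 8·5·0 + 4·4·1 + 4·5·10 = 710 ≡ 6.
  S = (7, 3, 6) ≠ 0, so r is not a codeword (an error is present).
Step 3: locate the error. For a single error e at position i, S_ℓ = v_i·e·α_i^ℓ, so α_err = S_1/S_0.
  S_0^{−1} = 7^{−1} = 8 (mod 11), so α_err = 3·8 = 24 ≡ 2 = α_4. Error position i = 4.
  Consistency check: S_2/S_1 = 6·4 = 24 ≡ 2 = α_err ✓ (single-error assumption holds).
Step 4: error magnitude e = S_0/v_4 = S_0·∏_{j≠4}(α_4 − α_j) = 7·3 = 21 ≡ 10 (mod 11).
Step 5: correct position 4: c_4 = r_4 − e = 1 − 10 ≡ 2 (mod 11). Hence c = [6, 1, 0, 2, 10].
  Check: interpolating c through the α_i gives m(x) = 5 + 4·x (degree < 2) with m(α_i) = c_i for every i, so c is indeed a codeword.


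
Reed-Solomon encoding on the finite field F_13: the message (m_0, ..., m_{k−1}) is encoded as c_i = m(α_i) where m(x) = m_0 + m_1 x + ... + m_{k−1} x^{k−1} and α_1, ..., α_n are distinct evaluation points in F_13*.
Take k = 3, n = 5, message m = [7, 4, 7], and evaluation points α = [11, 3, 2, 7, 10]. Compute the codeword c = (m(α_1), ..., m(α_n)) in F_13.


c = [1, 4, 4, 1, 6]

Message polynomial: m(x) = 7 + 4·x + 7·x^2 (mod 13).
For each evaluation point α_i, compute m(α_i) mod 13:
  α_1 = 11: Horner steps 7 → 3 → 1, so m(11) = 1.
  α_2 = 3: Horner steps 7 → 12 → 4, so m(3) = 4.
  α_3 = 2: Horner steps 7 → 5 → 4, so m(2) = 4.
  α_4 = 7: Horner steps 7 → 1 → 1, so m(7) = 1.
  α_5 = 10: Horner steps 7 → 9 → 6, so m(10) = 6.
Codeword c = [1, 4, 4, 1, 6] ∈ F_13^5.


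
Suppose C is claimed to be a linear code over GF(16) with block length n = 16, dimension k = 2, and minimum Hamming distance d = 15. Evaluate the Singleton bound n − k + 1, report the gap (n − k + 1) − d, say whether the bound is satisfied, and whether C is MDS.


Singleton RHS = n − k + 1 = 15, slack = 0, bound satisfied, MDS.

Singleton bound: d ≤ n − k + 1.
Here n = 16, k = 2, so n − k + 1 = 15.
Given d = 15, check d ≤ 15: YES.
Slack = (n − k + 1) − d = 0.
The code is MDS (slack = 0).
Description: the claimed parameters are [16, 2, 15]_16; such a code would be MDS (meets Singleton bound).


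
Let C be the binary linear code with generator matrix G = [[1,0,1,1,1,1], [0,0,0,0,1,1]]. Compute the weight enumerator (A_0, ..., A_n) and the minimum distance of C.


Weight distribution: A_0 = 1, A_2 = 1, A_3 = 1, A_5 = 1. Minimum distance d = 2.

Enumerate all 2^2 = 4 messages m ∈ F_2^2.
For each, compute codeword c = mG in F_2^6, then tally its weight.
  m = 00 → c = 000000, weight = 0.
  m = 10 → c = 101111, weight = 5.
  m = 01 → c = 000011, weight = 2.
  m = 11 → c = 101100, weight = 3.
Tally weights:
  weight 0: 1 codewords.
  weight 2: 1 codewords.
  weight 3: 1 codewords.
  weight 5: 1 codewords.
Minimum distance d = smallest w > 0 with A_w > 0 = 2.
Sanity: Σ A_w = 4 = 2^2 = 4 ✓.


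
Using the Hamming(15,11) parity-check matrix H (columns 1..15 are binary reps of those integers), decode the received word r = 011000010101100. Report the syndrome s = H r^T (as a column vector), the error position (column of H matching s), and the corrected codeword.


s = (0, 0, 1, 0)^T, error position = 2, corrected codeword c = 001000010101100

Compute s = H r^T mod 2 one row at a time:
  s_1 = 1 + 0 + 1 + 0 + 1 + 1 + 0 + 0 = 4 ≡ 0 (mod 2).
  s_2 = 0 + 0 + 0 + 0 + 1 + 1 + 0 + 0 = 2 ≡ 0 (mod 2).
  s_3 = 1 + 1 + 0 + 0 + 1 + 0 + 0 + 0 = 3 ≡ 1 (mod 2).
  s_4 = 0 + 1 + 0 + 0 + 0 + 0 + 1 + 0 = 2 ≡ 0 (mod 2).
s = (0, 0, 1, 0)^T — this equals column 2 of H (binary 0010), so error is at position 2.
Correct: flip bit 2 of r = 011000010101100 to get c = 001000010101100.


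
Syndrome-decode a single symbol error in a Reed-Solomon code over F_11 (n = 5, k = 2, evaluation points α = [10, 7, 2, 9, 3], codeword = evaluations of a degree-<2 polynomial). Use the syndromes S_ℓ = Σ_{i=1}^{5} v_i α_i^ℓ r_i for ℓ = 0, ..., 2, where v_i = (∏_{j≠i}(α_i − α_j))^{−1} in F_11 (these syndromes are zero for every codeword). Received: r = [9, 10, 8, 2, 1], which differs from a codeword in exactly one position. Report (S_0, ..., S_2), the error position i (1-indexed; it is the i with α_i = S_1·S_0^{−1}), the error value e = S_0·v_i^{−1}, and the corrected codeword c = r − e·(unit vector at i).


S = (1, 3, 9), error at position 5, error magnitude e = 8, c = [9, 10, 8, 2, 4].

Step 1: column multipliers v_i = (∏_{j≠i}(α_i − α_j))^{−1} mod 11.
  i = 1 (α = 10): (10−7)(10−2)(10−9)(10−3) = 3·8·1·7 = 168 ≡ 3, so v_1 = 3^{−1} = 4 (mod 11).
  i = 2 (α = 7): (7−10)(7−2)(7−9)(7−3) = (−3)·5·(−2)·4 = 120 ≡ 10, so v_2 = 10^{−1} = 10 (mod 11).
  i = 3 (α = 2): (2−10)(2−7)(2−9)(2−3) = (−8)·(−5)·(−7)·(−1) = 280 ≡ 5, so v_3 = 5^{−1} = 9 (mod 11).
  i = 4 (α = 9): (9−10)(9−7)(9−2)(9−3) = (−1)·2·7·6 = −84 ≡ 4, so v_4 = 4^{−1} = 3 (mod 11).
  i = 5 (α = 3): (3−10)(3−7)(3−2)(3−9) = (−7)·(−4)·1·(−6) = −168 ≡ 8, so v_5 = 8^{−1} = 7 (mod 11).
  v = [4, 10, 9, 3, 7].
Step 2: syndromes of r = [9, 10, 8, 2, 1] (all sums mod 11).
  S_0 = Σ v_i r_i = 4·9 + 10·10 + 9·8 + 3·2 + 7·1 = 221 ≡ 1.
  S_1 = Σ v_i α_i r_i = 4·10·9 + 10·7·10 + 9·2·8 + 3·9·2 + 7·3·1 = 1279 ≡ 3.
  α_i^2 mod 11 = [1, 5, 4, 4, 9].
  S_2 = Σ v_i α_i^2 r_i = 4·1·9 + 10·5·10 + 9·4·8 + 3·4·2 + 7·9·1 = 911 ≡ 9.
  S = (1, 3, 9) ≠ 0, so r is not a codeword (an error is present).
Step 3: locate the error. For a single error e at position i, S_ℓ = v_i·e·α_i^ℓ, so α_err = S_1/S_0.
  S_0^{−1} = 1^{−1} = 1 (mod 11), so α_err = 3·1 = 3 ≡ 3 = α_5. Error position i = 5.
  Consistency check: S_2/S_1 = 9·4 = 36 ≡ 3 = α_err ✓ (single-error assumption holds).
Step 4: error magnitude e = S_0/v_5 = S_0·∏_{j≠5}(α_5 − α_j) = 1·8 = 8 ≡ 8 (mod 11).
Step 5: correct position 5: c_5 = r_5 − e = 1 − 8 ≡ 4 (mod 11). Hence c = [9, 10, 8, 2, 4].
  Check: interpolating c through the α_i gives m(x) = 5 + 7·x (degree < 2) with m(α_i) = c_i for every i, so c is indeed a codeword.


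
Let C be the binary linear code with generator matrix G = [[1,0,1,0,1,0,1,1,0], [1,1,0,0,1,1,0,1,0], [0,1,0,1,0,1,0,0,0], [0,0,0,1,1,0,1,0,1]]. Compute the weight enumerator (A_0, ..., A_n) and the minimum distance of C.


Weight distribution: A_0 = 1, A_3 = 3, A_4 = 4, A_5 = 4, A_6 = 2, A_7 = 1, A_8 = 1. Minimum distance d = 3.

Enumerate all 2^4 = 16 messages m ∈ F_2^4.
For each, compute codeword c = mG in F_2^9, then tally its weight.
  m = 0000 → c = 000000000, weight = 0.
  m = 1000 → c = 101010110, weight = 5.
  m = 0100 → c = 110011010, weight = 5.
  m = 1100 → c = 011001100, weight = 4.
  m = 0010 → c = 010101000, weight = 3.
  m = 1010 → c = 111111110, weight = 8.
  m = 0110 → c = 100110010, weight = 4.
  m = 1110 → c = 001100100, weight = 3.
  m = 0001 → c = 000110101, weight = 4.
  m = 1001 → c = 101100011, weight = 5.
  m = 0101 → c = 110101111, weight = 7.
  m = 1101 → c = 011111001, weight = 6.
  m = 0011 → c = 010011101, weight = 5.
  m = 1011 → c = 111001011, weight = 6.
  m = 0111 → c = 100000111, weight = 4.
  m = 1111 → c = 001010001, weight = 3.
Tally weights:
  weight 0: 1 codewords.
  weight 3: 3 codewords.
  weight 4: 4 codewords.
  weight 5: 4 codewords.
  weight 6: 2 codewords.
  weight 7: 1 codewords.
  weight 8: 1 codewords.
Minimum distance d = smallest w > 0 with A_w > 0 = 3.
Sanity: Σ A_w = 16 = 2^4 = 16 ✓.


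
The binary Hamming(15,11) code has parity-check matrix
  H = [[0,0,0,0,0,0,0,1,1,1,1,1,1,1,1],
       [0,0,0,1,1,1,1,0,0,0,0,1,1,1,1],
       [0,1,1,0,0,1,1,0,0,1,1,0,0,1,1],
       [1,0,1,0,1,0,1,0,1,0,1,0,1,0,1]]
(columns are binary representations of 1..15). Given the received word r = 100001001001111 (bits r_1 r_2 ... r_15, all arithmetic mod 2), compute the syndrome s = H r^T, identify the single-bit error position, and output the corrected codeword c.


s = (1, 1, 1, 0)^T, error position = 14, corrected codeword c = 100001001001101

Compute s = H r^T mod 2 one row at a time:
  s_1 = 0 + 1 + 0 + 0 + 1 + 1 + 1 + 1 = 5 ≡ 1 (mod 2).
  s_2 = 0 + 0 + 1 + 0 + 1 + 1 + 1 + 1 = 5 ≡ 1 (mod 2).
  s_3 = 0 + 0 + 1 + 0 + 0 + 0 + 1 + 1 = 3 ≡ 1 (mod 2).
  s_4 = 1 + 0 + 0 + 0 + 1 + 0 + 1 + 1 = 4 ≡ 0 (mod 2).
s = (1, 1, 1, 0)^T — this equals column 14 of H (binary 1110), so error is at position 14.
Correct: flip bit 14 of r = 100001001001111 to get c = 100001001001101.


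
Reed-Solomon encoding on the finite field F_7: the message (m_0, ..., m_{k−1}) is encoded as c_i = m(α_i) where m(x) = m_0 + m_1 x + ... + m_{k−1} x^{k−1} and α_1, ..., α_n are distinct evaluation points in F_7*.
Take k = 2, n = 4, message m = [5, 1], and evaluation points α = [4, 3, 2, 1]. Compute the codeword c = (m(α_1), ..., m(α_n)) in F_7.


c = [2, 1, 0, 6]

Message polynomial: m(x) = 5 + 1·x (mod 7).
For each evaluation point α_i, compute m(α_i) mod 7:
  α_1 = 4: Horner steps 1 → 2, so m(4) = 2.
  α_2 = 3: Horner steps 1 → 1, so m(3) = 1.
  α_3 = 2: Horner steps 1 → 0, so m(2) = 0.
  α_4 = 1: Horner steps 1 → 6, so m(1) = 6.
Codeword c = [2, 1, 0, 6] ∈ F_7^4.


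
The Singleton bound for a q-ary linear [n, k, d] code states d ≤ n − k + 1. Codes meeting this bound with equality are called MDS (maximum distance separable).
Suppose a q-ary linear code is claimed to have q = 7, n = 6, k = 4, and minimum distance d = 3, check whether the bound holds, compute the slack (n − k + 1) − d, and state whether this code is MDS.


Singleton RHS = n − k + 1 = 3, slack = 0, bound satisfied, MDS.

Singleton bound: d ≤ n − k + 1.
Here n = 6, k = 4, so n − k + 1 = 3.
Given d = 3, check d ≤ 3: YES.
Slack = (n − k + 1) − d = 0.
The code is MDS (slack = 0).
Description: the claimed parameters are [6, 4, 3]_7; such a code would be MDS (meets Singleton bound).


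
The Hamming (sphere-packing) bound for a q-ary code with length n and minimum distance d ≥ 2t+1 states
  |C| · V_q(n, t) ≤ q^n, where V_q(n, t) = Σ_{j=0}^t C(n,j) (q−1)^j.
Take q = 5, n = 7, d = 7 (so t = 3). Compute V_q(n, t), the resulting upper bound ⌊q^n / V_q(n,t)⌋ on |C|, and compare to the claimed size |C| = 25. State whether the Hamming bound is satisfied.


V_q(n, t) = 2605, q^n = 78125, Hamming bound = 29, |C| = 25 ≤ bound (satisfied).

Step 1: Compute V_q(n, t) = Σ_{j=0}^3 C(n, j) (q−1)^j.
  j = 0: C(7,0)·(4)^0 = 1·1 = 1.
  j = 1: C(7,1)·(4)^1 = 7·4 = 28.
  j = 2: C(7,2)·(4)^2 = 21·16 = 336.
  j = 3: C(7,3)·(4)^3 = 35·64 = 2240.
  V_q(n, t) = 1 + 28 + 336 + 2240 = 2605.
Step 2: q^n = 5^7 = 78125.
Step 3: Hamming bound ⌊q^n / V_q(n,t)⌋ = ⌊78125/2605⌋ = 29.
Step 4: Compare |C| = 25 to 29: satisfied.
The claimed |C| lies below the Hamming bound.


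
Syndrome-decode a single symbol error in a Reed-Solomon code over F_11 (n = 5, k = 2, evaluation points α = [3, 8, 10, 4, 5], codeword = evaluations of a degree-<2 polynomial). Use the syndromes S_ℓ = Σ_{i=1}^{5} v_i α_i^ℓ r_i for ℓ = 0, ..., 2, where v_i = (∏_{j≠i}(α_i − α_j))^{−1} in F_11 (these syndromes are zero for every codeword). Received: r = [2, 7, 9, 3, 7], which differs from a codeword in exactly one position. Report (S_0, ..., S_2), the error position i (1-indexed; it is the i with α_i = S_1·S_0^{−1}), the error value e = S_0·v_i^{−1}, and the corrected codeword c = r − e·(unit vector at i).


S = (10, 6, 8), error at position 5, error magnitude e = 3, c = [2, 7, 9, 3, 4].

Step 1: column multipliers v_i = (∏_{j≠i}(α_i − α_j))^{−1} mod 11.
  i = 1 (α = 3): (3−8)(3−10)(3−4)(3−5) = (−5)·(−7)·(−1)·(−2) = 70 ≡ 4, so v_1 = 4^{−1} = 3 (mod 11).
  i = 2 (α = 8): (8−3)(8−10)(8−4)(8−5) = 5·(−2)·4·3 = −120 ≡ 1, so v_2 = 1^{−1} = 1 (mod 11).
  i = 3 (α = 10): (10−3)(10−8)(10−4)(10−5) = 7·2·6·5 = 420 ≡ 2, so v_3 = 2^{−1} = 6 (mod 11).
  i = 4 (α = 4): (4−3)(4−8)(4−10)(4−5) = 1·(−4)·(−6)·(−1) = −24 ≡ 9, so v_4 = 9^{−1} = 5 (mod 11).
  i = 5 (α = 5): (5−3)(5−8)(5−10)(5−4) = 2·(−3)·(−5)·1 = 30 ≡ 8, so v_5 = 8^{−1} = 7 (mod 11).
  v = [3, 1, 6, 5, 7].
Step 2: syndromes of r = [2, 7, 9, 3, 7] (all sums mod 11).
  S_0 = Σ v_i r_i = 3·2 + 1·7 + 6·9 + 5·3 + 7·7 = 131 ≡ 10.
  S_1 = Σ v_i α_i r_i = 3·3·2 + 1·8·7 + 6·10·9 + 5·4·3 + 7·5·7 = 919 ≡ 6.
  α_i^2 mod 11 = [9, 9, 1, 5, 3].
  S_2 = Σ v_i α_i^2 r_i = 3·9·2 + 1·9·7 + 6·1·9 + 5·5·3 + 7·3·7 = 393 ≡ 8.
  S = (10, 6, 8) ≠ 0, so r is not a codeword (an error is present).
Step 3: locate the error. For a single error e at position i, S_ℓ = v_i·e·α_i^ℓ, so α_err = S_1/S_0.
  S_0^{−1} = 10^{−1} = 10 (mod 11), so α_err = 6·10 = 60 ≡ 5 = α_5. Error position i = 5.
  Consistency check: S_2/S_1 = 8·2 = 16 ≡ 5 = α_err ✓ (single-error assumption holds).
Step 4: error magnitude e = S_0/v_5 = S_0·∏_{j≠5}(α_5 − α_j) = 10·8 = 80 ≡ 3 (mod 11).
Step 5: correct position 5: c_5 = r_5 − e = 7 − 3 ≡ 4 (mod 11). Hence c = [2, 7, 9, 3, 4].
  Check: interpolating c through the α_i gives m(x) = 10 + 1·x (degree < 2) with m(α_i) = c_i for every i, so c is indeed a codeword.


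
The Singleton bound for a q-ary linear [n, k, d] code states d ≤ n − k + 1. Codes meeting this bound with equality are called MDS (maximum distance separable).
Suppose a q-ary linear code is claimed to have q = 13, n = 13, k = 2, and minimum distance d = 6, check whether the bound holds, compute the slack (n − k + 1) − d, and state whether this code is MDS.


Singleton RHS = n − k + 1 = 12, slack = 6, bound satisfied, not MDS.

Singleton bound: d ≤ n − k + 1.
Here n = 13, k = 2, so n − k + 1 = 12.
Given d = 6, check d ≤ 12: YES.
Slack = (n − k + 1) − d = 6.
The code is NOT MDS (slack = 6 > 0).
Description: the claimed parameters are [13, 2, 6]_13; such a code would be non-MDS.


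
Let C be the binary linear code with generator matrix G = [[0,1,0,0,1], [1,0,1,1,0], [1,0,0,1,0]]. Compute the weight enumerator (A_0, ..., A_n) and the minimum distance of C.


Weight distribution: A_0 = 1, A_1 = 1, A_2 = 2, A_3 = 2, A_4 = 1, A_5 = 1. Minimum distance d = 1.

Enumerate all 2^3 = 8 messages m ∈ F_2^3.
For each, compute codeword c = mG in F_2^5, then tally its weight.
  m = 000 → c = 00000, weight = 0.
  m = 100 → c = 01001, weight = 2.
  m = 010 → c = 10110, weight = 3.
  m = 110 → c = 11111, weight = 5.
  m = 001 → c = 10010, weight = 2.
  m = 101 → c = 11011, weight = 4.
  m = 011 → c = 00100, weight = 1.
  m = 111 → c = 01101, weight = 3.
Tally weights:
  weight 0: 1 codewords.
  weight 1: 1 codewords.
  weight 2: 2 codewords.
  weight 3: 2 codewords.
  weight 4: 1 codewords.
  weight 5: 1 codewords.
Minimum distance d = smallest w > 0 with A_w > 0 = 1.
Sanity: Σ A_w = 8 = 2^3 = 8 ✓.


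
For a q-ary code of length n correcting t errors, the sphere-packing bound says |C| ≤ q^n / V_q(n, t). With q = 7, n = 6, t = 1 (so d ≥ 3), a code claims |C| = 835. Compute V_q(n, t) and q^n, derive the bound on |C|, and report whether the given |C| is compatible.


V_q(n, t) = 37, q^n = 117649, Hamming bound = 3179, |C| = 835 ≤ bound (satisfied).

Step 1: Compute V_q(n, t) = Σ_{j=0}^1 C(n, j) (q−1)^j.
  j = 0: C(6,0)·(6)^0 = 1·1 = 1.
  j = 1: C(6,1)·(6)^1 = 6·6 = 36.
  V_q(n, t) = 1 + 36 = 37.
Step 2: q^n = 7^6 = 117649.
Step 3: Hamming bound ⌊q^n / V_q(n,t)⌋ = ⌊117649/37⌋ = 3179.
Step 4: Compare |C| = 835 to 3179: satisfied.
The claimed |C| lies below the Hamming bound.


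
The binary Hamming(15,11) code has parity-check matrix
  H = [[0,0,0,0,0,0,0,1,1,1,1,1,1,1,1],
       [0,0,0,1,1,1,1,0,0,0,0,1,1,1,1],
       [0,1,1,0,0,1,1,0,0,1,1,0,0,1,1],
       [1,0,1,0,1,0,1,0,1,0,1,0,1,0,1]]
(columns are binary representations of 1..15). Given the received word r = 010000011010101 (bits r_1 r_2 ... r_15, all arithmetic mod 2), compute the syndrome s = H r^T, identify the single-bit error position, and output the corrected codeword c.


s = (1, 0, 1, 0)^T, error position = 10, corrected codeword c = 010000011110101

Compute s = H r^T mod 2 one row at a time:
  s_1 = 1 + 1 + 0 + 1 + 0 + 1 + 0 + 1 = 5 ≡ 1 (mod 2).
  s_2 = 0 + 0 + 0 + 0 + 0 + 1 + 0 + 1 = 2 ≡ 0 (mod 2).
  s_3 = 1 + 0 + 0 + 0 + 0 + 1 + 0 + 1 = 3 ≡ 1 (mod 2).
  s_4 = 0 + 0 + 0 + 0 + 1 + 1 + 1 + 1 = 4 ≡ 0 (mod 2).
s = (1, 0, 1, 0)^T — this equals column 10 of H (binary 1010), so error is at position 10.
Correct: flip bit 10 of r = 010000011010101 to get c = 010000011110101.


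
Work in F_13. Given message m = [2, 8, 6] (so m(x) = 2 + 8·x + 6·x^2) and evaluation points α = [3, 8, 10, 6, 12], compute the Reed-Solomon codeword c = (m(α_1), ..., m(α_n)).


c = [2, 8, 6, 6, 0]

Message polynomial: m(x) = 2 + 8·x + 6·x^2 (mod 13).
For each evaluation point α_i, compute m(α_i) mod 13:
  α_1 = 3: Horner steps 6 → 0 → 2, so m(3) = 2.
  α_2 = 8: Horner steps 6 → 4 → 8, so m(8) = 8.
  α_3 = 10: Horner steps 6 → 3 → 6, so m(10) = 6.
  α_4 = 6: Horner steps 6 → 5 → 6, so m(6) = 6.
  α_5 = 12: Horner steps 6 → 2 → 0, so m(12) = 0.
Codeword c = [2, 8, 6, 6, 0] ∈ F_13^5.
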